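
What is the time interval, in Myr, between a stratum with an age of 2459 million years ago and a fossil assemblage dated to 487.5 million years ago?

1971.5 million years

2459 − 487.5 = 1971.5 million years.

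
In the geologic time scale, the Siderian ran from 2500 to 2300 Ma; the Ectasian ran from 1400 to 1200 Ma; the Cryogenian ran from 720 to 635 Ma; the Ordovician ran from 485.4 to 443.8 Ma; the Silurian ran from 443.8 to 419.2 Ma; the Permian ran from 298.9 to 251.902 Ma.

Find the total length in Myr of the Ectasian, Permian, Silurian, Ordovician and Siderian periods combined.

513.198 million years

Each duration: Ectasian = 200; Permian = 46.998; Silurian = 24.6; Ordovician = 41.6; Siderian = 200.
Sum: 200 + 46.998 + 24.6 + 41.6 + 200 = 513.198 Myr.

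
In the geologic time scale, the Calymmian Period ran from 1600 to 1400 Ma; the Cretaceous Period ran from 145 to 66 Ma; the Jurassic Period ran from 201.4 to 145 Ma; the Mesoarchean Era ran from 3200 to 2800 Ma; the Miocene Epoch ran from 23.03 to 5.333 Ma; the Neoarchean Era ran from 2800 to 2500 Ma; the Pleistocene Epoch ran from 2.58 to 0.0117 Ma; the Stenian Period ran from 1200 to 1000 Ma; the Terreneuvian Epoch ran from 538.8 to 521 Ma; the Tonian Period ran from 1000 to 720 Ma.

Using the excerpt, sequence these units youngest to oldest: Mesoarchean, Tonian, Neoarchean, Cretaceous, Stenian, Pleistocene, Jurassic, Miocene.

Pleistocene, then Miocene, then Cretaceous, then Jurassic, then Tonian, then Stenian, then Neoarchean, then Mesoarchean

Sorting by start age (ascending Ma, since larger Ma = older): Pleistocene start 2.58, Miocene start 23.03, Cretaceous start 145, Jurassic start 201.4, Tonian start 1000, Stenian start 1200, Neoarchean start 2800, Mesoarchean start 3200.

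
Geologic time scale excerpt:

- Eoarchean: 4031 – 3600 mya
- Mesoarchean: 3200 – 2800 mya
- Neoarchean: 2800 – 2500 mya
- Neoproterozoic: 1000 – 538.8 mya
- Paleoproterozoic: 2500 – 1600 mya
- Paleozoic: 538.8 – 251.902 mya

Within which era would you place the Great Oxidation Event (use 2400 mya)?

2400 Ma lies between 2500 and 1600 Ma, so it falls in the Paleoproterozoic.

Paleoproterozoic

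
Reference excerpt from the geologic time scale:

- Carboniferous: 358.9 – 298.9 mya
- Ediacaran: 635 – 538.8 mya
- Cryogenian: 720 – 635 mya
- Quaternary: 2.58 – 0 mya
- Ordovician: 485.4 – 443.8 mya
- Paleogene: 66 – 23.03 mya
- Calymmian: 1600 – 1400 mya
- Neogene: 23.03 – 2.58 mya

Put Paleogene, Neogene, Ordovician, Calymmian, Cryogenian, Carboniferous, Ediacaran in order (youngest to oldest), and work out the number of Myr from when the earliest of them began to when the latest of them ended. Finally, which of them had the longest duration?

Neogene → Paleogene → Carboniferous → Ordovician → Ediacaran → Cryogenian → Calymmian; total span 1597.42 Myr; longest is Calymmian

Start ages (Ma): Calymmian 1600, Cryogenian 720, Ediacaran 635, Ordovician 485.4, Carboniferous 358.9, Paleogene 66, Neogene 23.03.
Ordered youngest to oldest: Neogene, Paleogene, Carboniferous, Ordovician, Ediacaran, Cryogenian, Calymmian.
Span = 1600 − 2.58 = 1597.42 Myr.
Durations: Paleogene 42.97, Cryogenian 85, Ediacaran 96.2, Neogene 20.45, Carboniferous 60, Ordovician 41.6, Calymmian 200 → longest is Calymmian (200 Myr).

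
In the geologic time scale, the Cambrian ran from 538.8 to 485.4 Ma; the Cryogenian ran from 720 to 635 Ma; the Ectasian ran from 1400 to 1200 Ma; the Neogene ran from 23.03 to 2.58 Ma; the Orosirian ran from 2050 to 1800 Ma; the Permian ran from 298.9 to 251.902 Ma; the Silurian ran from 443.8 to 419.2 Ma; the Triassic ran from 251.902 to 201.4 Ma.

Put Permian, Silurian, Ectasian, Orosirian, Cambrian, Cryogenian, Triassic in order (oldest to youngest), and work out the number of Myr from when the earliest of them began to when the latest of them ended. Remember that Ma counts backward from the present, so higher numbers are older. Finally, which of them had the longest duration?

From the excerpt: Permian 298.9–251.902; Silurian 443.8–419.2; Ectasian 1400–1200; Orosirian 2050–1800; Cambrian 538.8–485.4; Cryogenian 720–635; Triassic 251.902–201.4 (Ma).
Larger Ma is earlier, so the oldest is Orosirian and the youngest is Triassic; oldest to youngest: Orosirian, Ectasian, Cryogenian, Cambrian, Silurian, Permian, Triassic.
Oldest start 2050 minus youngest end 201.4 gives 1848.6 Myr overall.
Individual lengths (start − end): Silurian 24.6; Ectasian 200; Cryogenian 85; Triassic 50.502; Orosirian 250; Cambrian 53.4; Permian 46.998. The largest is Orosirian at 250 Myr.

Orosirian → Ectasian → Cryogenian → Cambrian → Silurian → Permian → Triassic; total span 1848.6 Myr; longest is Orosirian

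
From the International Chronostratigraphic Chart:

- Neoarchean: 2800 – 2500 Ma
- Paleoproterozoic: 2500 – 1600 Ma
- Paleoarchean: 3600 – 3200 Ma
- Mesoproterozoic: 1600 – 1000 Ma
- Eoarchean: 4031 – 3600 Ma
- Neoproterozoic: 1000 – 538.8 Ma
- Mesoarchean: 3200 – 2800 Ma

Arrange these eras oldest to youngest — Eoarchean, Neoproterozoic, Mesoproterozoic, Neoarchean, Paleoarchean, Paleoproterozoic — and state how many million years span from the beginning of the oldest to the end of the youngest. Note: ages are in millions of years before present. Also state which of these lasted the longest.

From the excerpt: Eoarchean 4031–3600; Neoproterozoic 1000–538.8; Mesoproterozoic 1600–1000; Neoarchean 2800–2500; Paleoarchean 3600–3200; Paleoproterozoic 2500–1600 (Ma).
Larger Ma is earlier, so the oldest is Eoarchean and the youngest is Neoproterozoic; oldest to youngest: Eoarchean, Paleoarchean, Neoarchean, Paleoproterozoic, Mesoproterozoic, Neoproterozoic.
Oldest start 4031 minus youngest end 538.8 gives 3492.2 Myr overall.
Individual lengths (start − end): Paleoproterozoic 900; Neoproterozoic 461.2; Mesoproterozoic 600; Paleoarchean 400; Neoarchean 300; Eoarchean 431. The largest is Paleoproterozoic at 900 Myr.

Eoarchean, Paleoarchean, Neoarchean, Paleoproterozoic, Mesoproterozoic, Neoproterozoic; total span 3492.2 Myr; longest is Paleoproterozoic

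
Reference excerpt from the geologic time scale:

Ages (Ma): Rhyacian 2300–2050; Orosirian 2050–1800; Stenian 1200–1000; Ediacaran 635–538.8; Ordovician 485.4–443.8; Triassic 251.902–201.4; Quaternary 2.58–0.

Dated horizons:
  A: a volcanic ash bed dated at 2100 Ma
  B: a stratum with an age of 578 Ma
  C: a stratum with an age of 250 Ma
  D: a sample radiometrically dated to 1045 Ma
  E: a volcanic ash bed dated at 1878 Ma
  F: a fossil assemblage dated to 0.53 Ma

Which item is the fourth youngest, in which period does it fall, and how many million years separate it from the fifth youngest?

Sorted youngest-first by Ma: F (0.53), C (250), B (578), D (1045), E (1878), A (2100).
The fourth youngest is D at 1045 Ma, which lies in 1200–1000 Ma: the Stenian.
The fifth youngest is E at 1878 Ma; separation = |1045 − 1878| = 833 Myr.

D, in the Stenian; 833 million years to E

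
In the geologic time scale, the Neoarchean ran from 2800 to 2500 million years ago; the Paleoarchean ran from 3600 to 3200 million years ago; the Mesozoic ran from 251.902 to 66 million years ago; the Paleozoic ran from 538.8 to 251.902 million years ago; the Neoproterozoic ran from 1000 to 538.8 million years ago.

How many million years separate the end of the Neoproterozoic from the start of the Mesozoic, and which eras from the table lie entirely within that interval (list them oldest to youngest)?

286.898 million years; Paleozoic

The Neoproterozoic closes at 538.8 Ma and the Mesozoic opens at 251.902 Ma, so the interval is 538.8 − 251.902 = 286.898 Myr.
An era fits inside if it starts at or after 538.8 Ma and ends at or before 251.902 Ma; oldest first that gives Paleozoic.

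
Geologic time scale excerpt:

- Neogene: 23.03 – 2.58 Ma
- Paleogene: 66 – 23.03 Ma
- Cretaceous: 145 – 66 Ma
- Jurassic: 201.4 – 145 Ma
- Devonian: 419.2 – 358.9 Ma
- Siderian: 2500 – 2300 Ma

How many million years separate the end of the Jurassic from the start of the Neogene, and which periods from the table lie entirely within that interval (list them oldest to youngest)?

121.97 million years; Cretaceous, Paleogene

End of Jurassic = 145 Ma; start of Neogene = 23.03 Ma.
Gap = 145 − 23.03 = 121.97 Myr.
Periods wholly inside 145–23.03 Ma: Cretaceous (145–66), Paleogene (66–23.03).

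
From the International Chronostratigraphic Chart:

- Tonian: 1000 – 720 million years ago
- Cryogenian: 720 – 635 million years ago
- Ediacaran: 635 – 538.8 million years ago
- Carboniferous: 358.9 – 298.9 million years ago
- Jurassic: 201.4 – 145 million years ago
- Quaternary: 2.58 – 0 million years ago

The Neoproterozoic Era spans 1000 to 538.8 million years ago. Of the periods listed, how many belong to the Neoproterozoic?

3

Periods inside 1000–538.8 Ma: Tonian, Cryogenian, Ediacaran — 3 in total.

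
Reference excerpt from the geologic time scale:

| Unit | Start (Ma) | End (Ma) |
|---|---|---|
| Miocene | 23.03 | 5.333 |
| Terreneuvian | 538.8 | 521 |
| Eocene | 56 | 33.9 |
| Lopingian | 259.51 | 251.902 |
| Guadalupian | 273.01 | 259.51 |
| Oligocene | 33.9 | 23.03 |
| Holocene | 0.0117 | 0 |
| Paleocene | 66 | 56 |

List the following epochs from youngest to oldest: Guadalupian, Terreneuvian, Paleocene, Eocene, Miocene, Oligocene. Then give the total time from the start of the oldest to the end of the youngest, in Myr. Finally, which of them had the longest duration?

Miocene → Oligocene → Eocene → Paleocene → Guadalupian → Terreneuvian; total span 533.467 Myr; longest is Eocene

From the excerpt: Guadalupian 273.01–259.51; Terreneuvian 538.8–521; Paleocene 66–56; Eocene 56–33.9; Miocene 23.03–5.333; Oligocene 33.9–23.03 (Ma).
Larger Ma is earlier, so the oldest is Terreneuvian and the youngest is Miocene; youngest to oldest: Miocene, Oligocene, Eocene, Paleocene, Guadalupian, Terreneuvian.
Oldest start 538.8 minus youngest end 5.333 gives 533.467 Myr overall.
Individual lengths (start − end): Eocene 22.1; Terreneuvian 17.8; Paleocene 10; Oligocene 10.87; Guadalupian 13.5; Miocene 17.697. The largest is Eocene at 22.1 Myr.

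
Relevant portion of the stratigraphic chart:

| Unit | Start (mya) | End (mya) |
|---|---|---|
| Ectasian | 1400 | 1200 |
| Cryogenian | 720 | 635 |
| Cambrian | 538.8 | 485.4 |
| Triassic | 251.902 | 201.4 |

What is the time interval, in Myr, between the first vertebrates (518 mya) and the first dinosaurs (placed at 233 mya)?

285 million years

518 − 233 = 285 million years.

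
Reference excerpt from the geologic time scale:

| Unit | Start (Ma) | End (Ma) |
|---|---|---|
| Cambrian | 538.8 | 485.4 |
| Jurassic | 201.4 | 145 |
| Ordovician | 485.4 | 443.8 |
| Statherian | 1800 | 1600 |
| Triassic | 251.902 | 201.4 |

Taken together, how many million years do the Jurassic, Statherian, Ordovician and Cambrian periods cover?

351.4 million years

Duration is start − end for each: (201.4 − 145) + (1800 − 1600) + (485.4 − 443.8) + (538.8 − 485.4).
That is 56.4 + 200 + 41.6 + 53.4, which totals 351.4 million years.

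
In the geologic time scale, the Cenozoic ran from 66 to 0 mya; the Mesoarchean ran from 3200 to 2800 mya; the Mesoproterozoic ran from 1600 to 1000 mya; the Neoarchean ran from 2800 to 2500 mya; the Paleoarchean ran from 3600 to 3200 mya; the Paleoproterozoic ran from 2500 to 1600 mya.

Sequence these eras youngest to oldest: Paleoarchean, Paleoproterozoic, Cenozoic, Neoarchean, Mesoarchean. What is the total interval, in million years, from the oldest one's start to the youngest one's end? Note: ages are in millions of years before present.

Start ages (Ma): Paleoarchean 3600, Mesoarchean 3200, Neoarchean 2800, Paleoproterozoic 2500, Cenozoic 66.
Ordered youngest to oldest: Cenozoic, Paleoproterozoic, Neoarchean, Mesoarchean, Paleoarchean.
Span = 3600 − 0 = 3600 Myr.

Cenozoic → Paleoproterozoic → Neoarchean → Mesoarchean → Paleoarchean; total span 3600 Myr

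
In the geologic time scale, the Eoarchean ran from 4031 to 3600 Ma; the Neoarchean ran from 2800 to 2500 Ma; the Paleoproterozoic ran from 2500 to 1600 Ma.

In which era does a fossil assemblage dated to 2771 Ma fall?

Neoarchean

2771 Ma lies between 2800 and 2500 Ma, so it falls in the Neoarchean.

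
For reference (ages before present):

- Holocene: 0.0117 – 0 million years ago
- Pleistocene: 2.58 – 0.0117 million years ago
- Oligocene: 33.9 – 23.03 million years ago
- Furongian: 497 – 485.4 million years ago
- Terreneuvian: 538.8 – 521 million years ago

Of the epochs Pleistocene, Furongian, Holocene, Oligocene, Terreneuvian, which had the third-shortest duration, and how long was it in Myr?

Durations: Pleistocene 2.5683; Furongian 11.6; Holocene 0.0117; Oligocene 10.87; Terreneuvian 17.8 Myr.
Sorted shortest-first: Holocene (0.0117), Pleistocene (2.5683), Oligocene (10.87), Furongian (11.6), Terreneuvian (17.8).
The third shortest is Oligocene at 10.87 Myr.

Oligocene, 10.87 million years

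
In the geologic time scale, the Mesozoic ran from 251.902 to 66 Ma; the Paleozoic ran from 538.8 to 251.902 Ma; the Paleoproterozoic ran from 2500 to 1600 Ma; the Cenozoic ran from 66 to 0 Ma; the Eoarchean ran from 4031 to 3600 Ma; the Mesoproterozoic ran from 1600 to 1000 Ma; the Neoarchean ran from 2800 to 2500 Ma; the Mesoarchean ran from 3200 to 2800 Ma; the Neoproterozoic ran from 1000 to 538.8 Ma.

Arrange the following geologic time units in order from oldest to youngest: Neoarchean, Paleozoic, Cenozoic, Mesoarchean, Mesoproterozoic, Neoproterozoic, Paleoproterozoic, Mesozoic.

Mesoarchean, Neoarchean, Paleoproterozoic, Mesoproterozoic, Neoproterozoic, Paleozoic, Mesozoic, Cenozoic

Read off each span (Ma): Neoarchean 2800–2500; Paleozoic 538.8–251.902; Cenozoic 66–0; Mesoarchean 3200–2800; Mesoproterozoic 1600–1000; Neoproterozoic 1000–538.8; Paleoproterozoic 2500–1600; Mesozoic 251.902–66.
Larger Ma is older, so oldest→youngest is Mesoarchean, Neoarchean, Paleoproterozoic, Mesoproterozoic, Neoproterozoic, Paleozoic, Mesozoic, Cenozoic.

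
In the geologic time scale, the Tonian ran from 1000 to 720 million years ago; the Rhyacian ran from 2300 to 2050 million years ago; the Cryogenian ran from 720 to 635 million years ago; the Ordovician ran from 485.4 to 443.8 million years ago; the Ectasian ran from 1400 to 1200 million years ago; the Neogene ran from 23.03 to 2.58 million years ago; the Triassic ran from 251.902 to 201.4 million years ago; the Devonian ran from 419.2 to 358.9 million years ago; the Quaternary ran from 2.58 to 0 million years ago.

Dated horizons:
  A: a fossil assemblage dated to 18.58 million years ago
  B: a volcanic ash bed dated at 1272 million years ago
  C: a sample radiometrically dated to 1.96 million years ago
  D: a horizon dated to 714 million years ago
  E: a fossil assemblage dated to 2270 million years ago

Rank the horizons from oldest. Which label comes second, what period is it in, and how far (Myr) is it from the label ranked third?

Sorted oldest-first by Ma: E (2270), B (1272), D (714), A (18.58), C (1.96).
The second oldest is B at 1272 Ma, which lies in 1400–1200 Ma: the Ectasian.
The third oldest is D at 714 Ma; separation = |1272 − 714| = 558 Myr.

B, in the Ectasian; 558 million years to D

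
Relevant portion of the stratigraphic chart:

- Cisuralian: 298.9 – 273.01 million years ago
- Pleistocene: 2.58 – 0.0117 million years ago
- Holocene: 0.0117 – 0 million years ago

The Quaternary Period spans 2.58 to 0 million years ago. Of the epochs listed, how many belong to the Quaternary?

Epochs inside 2.58–0 Ma: Pleistocene, Holocene — 2 in total.

2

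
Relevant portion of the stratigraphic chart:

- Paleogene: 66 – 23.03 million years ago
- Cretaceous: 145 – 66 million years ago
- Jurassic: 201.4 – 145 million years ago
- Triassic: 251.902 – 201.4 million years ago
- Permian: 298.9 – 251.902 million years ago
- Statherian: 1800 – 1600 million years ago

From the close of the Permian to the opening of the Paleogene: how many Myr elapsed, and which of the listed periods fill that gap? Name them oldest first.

185.902 million years; Triassic, Jurassic, Cretaceous

The Permian closes at 251.902 Ma and the Paleogene opens at 66 Ma, so the interval is 251.902 − 66 = 185.902 Myr.
A period fits inside if it starts at or after 251.902 Ma and ends at or before 66 Ma; oldest first that gives Triassic, Jurassic, Cretaceous.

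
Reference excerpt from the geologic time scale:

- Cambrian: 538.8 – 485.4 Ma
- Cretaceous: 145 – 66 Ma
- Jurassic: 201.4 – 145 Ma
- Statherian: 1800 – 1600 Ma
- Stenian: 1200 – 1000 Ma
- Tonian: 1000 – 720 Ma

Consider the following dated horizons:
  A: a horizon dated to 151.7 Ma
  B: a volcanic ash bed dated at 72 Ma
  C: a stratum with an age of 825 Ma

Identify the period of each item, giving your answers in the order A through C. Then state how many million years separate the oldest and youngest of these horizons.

A: 151.7 Ma lies in 201.4–145 Ma, so Jurassic.
B: 72 Ma lies in 145–66 Ma, so Cretaceous.
C: 825 Ma lies in 1000–720 Ma, so Tonian.
Oldest = 825 Ma, youngest = 72 Ma → span 753 Myr.

A — Jurassic; B — Cretaceous; C — Tonian; span 753 million years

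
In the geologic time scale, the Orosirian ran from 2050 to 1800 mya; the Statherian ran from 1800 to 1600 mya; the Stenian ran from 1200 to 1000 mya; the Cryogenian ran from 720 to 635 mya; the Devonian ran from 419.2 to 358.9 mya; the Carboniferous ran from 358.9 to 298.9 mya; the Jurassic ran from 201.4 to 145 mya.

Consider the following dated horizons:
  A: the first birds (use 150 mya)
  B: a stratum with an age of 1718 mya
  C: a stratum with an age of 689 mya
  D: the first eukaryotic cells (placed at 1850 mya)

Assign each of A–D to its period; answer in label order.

A — Jurassic; B — Statherian; C — Cryogenian; D — Orosirian

Match each age against the start–end ranges in the excerpt: A = 150 Ma → Jurassic (201.4–145); B = 1718 Ma → Statherian (1800–1600); C = 689 Ma → Cryogenian (720–635); D = 1850 Ma → Orosirian (2050–1800).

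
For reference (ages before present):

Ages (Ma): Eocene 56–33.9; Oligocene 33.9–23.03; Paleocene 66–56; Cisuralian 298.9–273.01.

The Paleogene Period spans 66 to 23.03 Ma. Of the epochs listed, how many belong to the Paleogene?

Epochs inside 66–23.03 Ma: Paleocene, Eocene, Oligocene — 3 in total.

3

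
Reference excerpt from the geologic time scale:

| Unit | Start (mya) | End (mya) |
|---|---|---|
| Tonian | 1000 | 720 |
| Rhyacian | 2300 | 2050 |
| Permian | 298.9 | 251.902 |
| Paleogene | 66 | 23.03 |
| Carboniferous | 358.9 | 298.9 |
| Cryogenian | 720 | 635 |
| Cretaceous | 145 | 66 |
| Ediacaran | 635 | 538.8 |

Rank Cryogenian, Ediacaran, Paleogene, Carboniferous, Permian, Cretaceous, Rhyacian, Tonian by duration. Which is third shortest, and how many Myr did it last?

Carboniferous, 60 million years

Start − end for each: Cryogenian 720 − 635 = 85; Ediacaran 635 − 538.8 = 96.2; Paleogene 66 − 23.03 = 42.97; Carboniferous 358.9 − 298.9 = 60; Permian 298.9 − 251.902 = 46.998; Cretaceous 145 − 66 = 79; Rhyacian 2300 − 2050 = 250; Tonian 1000 − 720 = 280.
Ranking these from shortest: Paleogene < Permian < Carboniferous < Cretaceous < Cryogenian < Ediacaran < Rhyacian < Tonian.
Position 3 in that ranking is Carboniferous, which lasted 60 Myr.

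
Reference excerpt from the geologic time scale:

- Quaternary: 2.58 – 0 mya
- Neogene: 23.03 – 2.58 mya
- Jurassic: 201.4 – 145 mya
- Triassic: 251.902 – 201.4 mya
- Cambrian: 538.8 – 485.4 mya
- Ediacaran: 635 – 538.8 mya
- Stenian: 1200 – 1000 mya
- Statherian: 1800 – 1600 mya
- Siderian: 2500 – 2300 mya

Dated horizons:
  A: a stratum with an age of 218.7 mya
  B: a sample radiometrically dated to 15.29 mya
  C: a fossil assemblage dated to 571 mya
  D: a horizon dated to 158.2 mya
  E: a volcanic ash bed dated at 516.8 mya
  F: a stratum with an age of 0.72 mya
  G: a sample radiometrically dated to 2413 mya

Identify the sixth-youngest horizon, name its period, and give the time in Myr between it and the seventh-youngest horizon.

Smaller Ma means younger, so youngest first: F 0.72 < B 15.29 < D 158.2 < A 218.7 < E 516.8 < C 571 < G 2413.
Counting 6 along gives C (571 Ma); the excerpt puts that inside the Ediacaran, 635–538.8 Ma.
Next in line is G (2413 Ma), and 2413 − 571 = 1842 Myr.

C, in the Ediacaran; 1842 million years to G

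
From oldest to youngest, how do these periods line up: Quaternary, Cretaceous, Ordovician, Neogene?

Era membership (oldest first within each) — Paleozoic: Ordovician; Mesozoic: Cretaceous; Cenozoic: Neogene, Quaternary. Paleozoic precedes Mesozoic, which precedes Cenozoic. Concatenating the groups in that era order gives oldest to youngest directly.

Ordovician → Cretaceous → Neogene → Quaternary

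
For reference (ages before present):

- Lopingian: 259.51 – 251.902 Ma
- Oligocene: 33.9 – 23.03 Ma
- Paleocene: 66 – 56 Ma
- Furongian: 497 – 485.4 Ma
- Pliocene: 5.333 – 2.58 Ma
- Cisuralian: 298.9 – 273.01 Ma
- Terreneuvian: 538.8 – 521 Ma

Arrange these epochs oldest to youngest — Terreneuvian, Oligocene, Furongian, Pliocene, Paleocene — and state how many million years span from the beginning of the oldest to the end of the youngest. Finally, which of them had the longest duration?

Terreneuvian, Furongian, Paleocene, Oligocene, Pliocene; total span 536.22 Myr; longest is Terreneuvian

Start ages (Ma): Terreneuvian 538.8, Furongian 497, Paleocene 66, Oligocene 33.9, Pliocene 5.333.
Ordered oldest to youngest: Terreneuvian, Furongian, Paleocene, Oligocene, Pliocene.
Span = 538.8 − 2.58 = 536.22 Myr.
Durations: Oligocene 10.87, Pliocene 2.753, Terreneuvian 17.8, Paleocene 10, Furongian 11.6 → longest is Terreneuvian (17.8 Myr).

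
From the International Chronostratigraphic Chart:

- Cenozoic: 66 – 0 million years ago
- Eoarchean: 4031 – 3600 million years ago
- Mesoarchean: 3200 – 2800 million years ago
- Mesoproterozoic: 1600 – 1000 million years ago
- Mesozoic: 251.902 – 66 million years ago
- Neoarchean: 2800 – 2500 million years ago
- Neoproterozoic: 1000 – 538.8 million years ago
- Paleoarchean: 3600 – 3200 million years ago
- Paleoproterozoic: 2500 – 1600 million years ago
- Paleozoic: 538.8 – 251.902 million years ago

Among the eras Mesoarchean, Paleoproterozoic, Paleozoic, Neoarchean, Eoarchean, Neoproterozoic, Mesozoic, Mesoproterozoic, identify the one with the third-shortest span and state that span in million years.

Durations: Mesoarchean 400; Paleoproterozoic 900; Paleozoic 286.898; Neoarchean 300; Eoarchean 431; Neoproterozoic 461.2; Mesozoic 185.902; Mesoproterozoic 600 Myr.
Sorted shortest-first: Mesozoic (185.902), Paleozoic (286.898), Neoarchean (300), Mesoarchean (400), Eoarchean (431), Neoproterozoic (461.2), Mesoproterozoic (600), Paleoproterozoic (900).
The third shortest is Neoarchean at 300 Myr.

Neoarchean, 300 million years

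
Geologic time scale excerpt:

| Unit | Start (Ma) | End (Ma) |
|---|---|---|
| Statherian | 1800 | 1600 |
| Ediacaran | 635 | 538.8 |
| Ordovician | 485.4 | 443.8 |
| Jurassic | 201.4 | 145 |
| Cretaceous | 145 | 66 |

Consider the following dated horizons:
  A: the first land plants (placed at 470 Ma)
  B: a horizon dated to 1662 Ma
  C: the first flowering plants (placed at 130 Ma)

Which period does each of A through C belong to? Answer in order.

Match each age against the start–end ranges in the excerpt: A = 470 Ma → Ordovician (485.4–443.8); B = 1662 Ma → Statherian (1800–1600); C = 130 Ma → Cretaceous (145–66).

A — Ordovician; B — Statherian; C — Cretaceous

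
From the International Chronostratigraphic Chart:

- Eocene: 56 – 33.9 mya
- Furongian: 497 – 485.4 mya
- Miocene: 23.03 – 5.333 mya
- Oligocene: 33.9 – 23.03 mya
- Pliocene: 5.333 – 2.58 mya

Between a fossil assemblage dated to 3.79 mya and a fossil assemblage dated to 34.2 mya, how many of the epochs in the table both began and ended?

34.2 Ma sits inside the Eocene (56–33.9) and 3.79 Ma inside the Pliocene (5.333–2.58); neither of those is wholly between the two dates.
The listed epochs lying completely between them are Oligocene, Miocene — 2 in all.

2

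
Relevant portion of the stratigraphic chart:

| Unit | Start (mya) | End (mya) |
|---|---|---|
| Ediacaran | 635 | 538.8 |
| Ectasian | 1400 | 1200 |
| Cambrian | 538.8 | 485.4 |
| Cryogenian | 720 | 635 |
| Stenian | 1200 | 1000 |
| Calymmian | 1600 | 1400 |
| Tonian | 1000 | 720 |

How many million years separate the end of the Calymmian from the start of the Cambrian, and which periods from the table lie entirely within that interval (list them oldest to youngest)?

861.2 million years; Ectasian, Stenian, Tonian, Cryogenian, Ediacaran

The Calymmian closes at 1400 Ma and the Cambrian opens at 538.8 Ma, so the interval is 1400 − 538.8 = 861.2 Myr.
A period fits inside if it starts at or after 1400 Ma and ends at or before 538.8 Ma; oldest first that gives Ectasian, Stenian, Tonian, Cryogenian, Ediacaran.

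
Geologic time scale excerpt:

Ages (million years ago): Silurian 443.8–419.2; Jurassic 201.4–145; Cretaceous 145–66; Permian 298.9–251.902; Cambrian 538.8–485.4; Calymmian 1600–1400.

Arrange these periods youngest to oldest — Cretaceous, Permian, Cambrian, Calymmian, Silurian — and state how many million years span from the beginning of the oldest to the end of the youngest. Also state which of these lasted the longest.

Cretaceous, Permian, Silurian, Cambrian, Calymmian; total span 1534 Myr; longest is Calymmian

Start ages (Ma): Calymmian 1600, Cambrian 538.8, Silurian 443.8, Permian 298.9, Cretaceous 145.
Ordered youngest to oldest: Cretaceous, Permian, Silurian, Cambrian, Calymmian.
Span = 1600 − 66 = 1534 Myr.
Durations: Cambrian 53.4, Cretaceous 79, Permian 46.998, Silurian 24.6, Calymmian 200 → longest is Calymmian (200 Myr).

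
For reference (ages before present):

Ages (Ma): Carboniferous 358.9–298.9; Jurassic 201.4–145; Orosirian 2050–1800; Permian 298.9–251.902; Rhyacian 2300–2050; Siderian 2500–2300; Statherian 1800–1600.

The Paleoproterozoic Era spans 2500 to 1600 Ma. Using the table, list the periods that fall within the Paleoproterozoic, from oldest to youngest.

Periods with both bounds inside 2500–1600 Ma: Siderian (2500–2300), Rhyacian (2300–2050), Orosirian (2050–1800), Statherian (1800–1600).

Siderian, Rhyacian, Orosirian, Statherian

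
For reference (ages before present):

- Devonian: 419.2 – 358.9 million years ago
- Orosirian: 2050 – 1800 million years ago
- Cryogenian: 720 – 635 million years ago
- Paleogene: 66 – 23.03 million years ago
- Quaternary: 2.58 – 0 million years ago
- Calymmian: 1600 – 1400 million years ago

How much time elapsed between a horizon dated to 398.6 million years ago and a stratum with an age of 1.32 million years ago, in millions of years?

397.28 million years

398.6 − 1.32 = 397.28 million years.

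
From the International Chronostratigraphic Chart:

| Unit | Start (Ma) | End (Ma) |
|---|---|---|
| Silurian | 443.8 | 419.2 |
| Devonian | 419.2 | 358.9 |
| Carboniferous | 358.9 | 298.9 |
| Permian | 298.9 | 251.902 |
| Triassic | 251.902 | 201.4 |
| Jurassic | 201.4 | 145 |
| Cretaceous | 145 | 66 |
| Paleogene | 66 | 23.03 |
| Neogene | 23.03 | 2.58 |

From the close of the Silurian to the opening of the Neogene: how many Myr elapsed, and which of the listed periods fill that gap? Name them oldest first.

The Silurian closes at 419.2 Ma and the Neogene opens at 23.03 Ma, so the interval is 419.2 − 23.03 = 396.17 Myr.
A period fits inside if it starts at or after 419.2 Ma and ends at or before 23.03 Ma; oldest first that gives Devonian, Carboniferous, Permian, Triassic, Jurassic, Cretaceous, Paleogene.

396.17 million years; Devonian, Carboniferous, Permian, Triassic, Jurassic, Cretaceous, Paleogene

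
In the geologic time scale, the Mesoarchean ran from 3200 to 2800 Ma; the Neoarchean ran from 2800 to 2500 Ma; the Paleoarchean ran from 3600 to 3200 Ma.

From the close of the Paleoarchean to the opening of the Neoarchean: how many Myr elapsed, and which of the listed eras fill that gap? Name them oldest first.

End of Paleoarchean = 3200 Ma; start of Neoarchean = 2800 Ma.
Gap = 3200 − 2800 = 400 Myr.
Eras wholly inside 3200–2800 Ma: Mesoarchean (3200–2800).

400 million years; Mesoarchean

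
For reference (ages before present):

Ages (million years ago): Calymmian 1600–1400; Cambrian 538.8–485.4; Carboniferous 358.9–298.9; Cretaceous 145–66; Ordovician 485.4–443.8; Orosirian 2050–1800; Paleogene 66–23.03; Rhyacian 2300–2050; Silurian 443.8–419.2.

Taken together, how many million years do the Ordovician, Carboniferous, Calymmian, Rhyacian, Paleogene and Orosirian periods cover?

844.57 million years

Each duration: Ordovician = 41.6; Carboniferous = 60; Calymmian = 200; Rhyacian = 250; Paleogene = 42.97; Orosirian = 250.
Sum: 41.6 + 60 + 200 + 250 + 42.97 + 250 = 844.57 Myr.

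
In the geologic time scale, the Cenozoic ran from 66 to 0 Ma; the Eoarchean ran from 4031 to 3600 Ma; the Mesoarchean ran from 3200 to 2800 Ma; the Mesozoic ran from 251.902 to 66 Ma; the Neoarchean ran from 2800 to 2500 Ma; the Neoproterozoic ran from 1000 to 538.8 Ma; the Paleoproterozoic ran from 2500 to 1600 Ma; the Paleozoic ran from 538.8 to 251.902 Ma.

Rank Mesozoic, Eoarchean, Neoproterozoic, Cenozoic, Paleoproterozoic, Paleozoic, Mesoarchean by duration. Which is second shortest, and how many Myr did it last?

Mesozoic, 185.902 million years

Durations: Mesozoic 185.902; Eoarchean 431; Neoproterozoic 461.2; Cenozoic 66; Paleoproterozoic 900; Paleozoic 286.898; Mesoarchean 400 Myr.
Sorted shortest-first: Cenozoic (66), Mesozoic (185.902), Paleozoic (286.898), Mesoarchean (400), Eoarchean (431), Neoproterozoic (461.2), Paleoproterozoic (900).
The second shortest is Mesozoic at 185.902 Myr.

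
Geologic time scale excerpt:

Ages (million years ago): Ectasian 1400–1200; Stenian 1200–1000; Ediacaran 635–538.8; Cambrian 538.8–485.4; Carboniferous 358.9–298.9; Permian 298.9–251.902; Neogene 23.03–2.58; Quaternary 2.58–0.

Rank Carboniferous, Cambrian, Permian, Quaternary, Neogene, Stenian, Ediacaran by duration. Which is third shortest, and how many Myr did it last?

Permian, 46.998 million years

Durations: Carboniferous 60; Cambrian 53.4; Permian 46.998; Quaternary 2.58; Neogene 20.45; Stenian 200; Ediacaran 96.2 Myr.
Sorted shortest-first: Quaternary (2.58), Neogene (20.45), Permian (46.998), Cambrian (53.4), Carboniferous (60), Ediacaran (96.2), Stenian (200).
The third shortest is Permian at 46.998 Myr.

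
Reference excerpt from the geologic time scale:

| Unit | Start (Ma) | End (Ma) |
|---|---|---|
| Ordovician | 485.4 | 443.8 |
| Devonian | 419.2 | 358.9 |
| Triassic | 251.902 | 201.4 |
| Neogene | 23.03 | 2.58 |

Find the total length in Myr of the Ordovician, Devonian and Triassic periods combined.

152.402 million years

Each duration: Ordovician = 41.6; Devonian = 60.3; Triassic = 50.502.
Sum: 41.6 + 60.3 + 50.502 = 152.402 Myr.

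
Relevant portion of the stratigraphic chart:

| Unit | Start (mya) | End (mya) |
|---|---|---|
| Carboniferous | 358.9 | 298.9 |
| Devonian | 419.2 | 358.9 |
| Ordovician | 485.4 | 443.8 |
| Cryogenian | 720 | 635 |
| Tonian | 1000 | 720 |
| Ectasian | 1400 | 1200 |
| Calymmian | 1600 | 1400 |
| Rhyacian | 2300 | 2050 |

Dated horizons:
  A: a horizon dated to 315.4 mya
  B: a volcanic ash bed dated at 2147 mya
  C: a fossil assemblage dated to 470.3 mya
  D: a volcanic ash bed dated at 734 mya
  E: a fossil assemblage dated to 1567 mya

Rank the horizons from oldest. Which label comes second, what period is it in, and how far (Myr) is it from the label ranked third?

E, in the Calymmian; 833 million years to D

Larger Ma means older, so oldest first: B 2147 > E 1567 > D 734 > C 470.3 > A 315.4.
Counting 2 along gives E (1567 Ma); the excerpt puts that inside the Calymmian, 1600–1400 Ma.
Next in line is D (734 Ma), and 1567 − 734 = 833 Myr.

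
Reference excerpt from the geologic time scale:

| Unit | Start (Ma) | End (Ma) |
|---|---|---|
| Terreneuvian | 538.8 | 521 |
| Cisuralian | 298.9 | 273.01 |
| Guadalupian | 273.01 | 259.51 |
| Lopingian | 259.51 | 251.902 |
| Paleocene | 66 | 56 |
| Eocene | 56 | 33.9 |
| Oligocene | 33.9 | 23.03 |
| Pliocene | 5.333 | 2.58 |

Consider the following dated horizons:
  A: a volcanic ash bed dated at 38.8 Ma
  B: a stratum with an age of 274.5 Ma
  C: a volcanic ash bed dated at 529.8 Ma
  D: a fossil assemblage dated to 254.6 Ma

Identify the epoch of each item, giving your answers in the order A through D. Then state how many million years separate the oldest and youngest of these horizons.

Match each age against the start–end ranges in the excerpt: A = 38.8 Ma → Eocene (56–33.9); B = 274.5 Ma → Cisuralian (298.9–273.01); C = 529.8 Ma → Terreneuvian (538.8–521); D = 254.6 Ma → Lopingian (259.51–251.902).
The largest age is 529.8 Ma and the smallest is 38.8 Ma; their difference is 491 Myr.

A — Eocene; B — Cisuralian; C — Terreneuvian; D — Lopingian; span 491 million years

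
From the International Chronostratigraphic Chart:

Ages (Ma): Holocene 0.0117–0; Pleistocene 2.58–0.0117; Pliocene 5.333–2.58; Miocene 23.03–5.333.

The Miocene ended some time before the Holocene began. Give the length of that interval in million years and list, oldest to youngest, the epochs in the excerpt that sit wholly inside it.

5.3213 million years; Pliocene, Pleistocene

The Miocene closes at 5.333 Ma and the Holocene opens at 0.0117 Ma, so the interval is 5.333 − 0.0117 = 5.3213 Myr.
An epoch fits inside if it starts at or after 5.333 Ma and ends at or before 0.0117 Ma; oldest first that gives Pliocene, Pleistocene.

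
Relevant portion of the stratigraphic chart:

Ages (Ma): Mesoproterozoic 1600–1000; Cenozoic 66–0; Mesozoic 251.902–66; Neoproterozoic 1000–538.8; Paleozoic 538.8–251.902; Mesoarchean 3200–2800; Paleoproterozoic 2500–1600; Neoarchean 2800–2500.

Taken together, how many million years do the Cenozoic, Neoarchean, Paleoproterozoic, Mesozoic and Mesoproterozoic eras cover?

2051.902 million years

Duration is start − end for each: (66 − 0) + (2800 − 2500) + (2500 − 1600) + (251.902 − 66) + (1600 − 1000).
That is 66 + 300 + 900 + 185.902 + 600, which totals 2051.902 million years.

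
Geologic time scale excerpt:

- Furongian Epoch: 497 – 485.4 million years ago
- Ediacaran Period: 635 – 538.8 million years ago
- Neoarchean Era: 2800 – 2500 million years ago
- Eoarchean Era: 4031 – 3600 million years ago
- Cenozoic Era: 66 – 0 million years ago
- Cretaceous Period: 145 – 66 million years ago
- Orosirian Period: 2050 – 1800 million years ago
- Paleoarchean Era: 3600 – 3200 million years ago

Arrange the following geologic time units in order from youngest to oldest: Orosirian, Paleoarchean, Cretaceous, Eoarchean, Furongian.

Read off each span (Ma): Orosirian 2050–1800; Paleoarchean 3600–3200; Cretaceous 145–66; Eoarchean 4031–3600; Furongian 497–485.4.
Larger Ma is older, so oldest→youngest is Eoarchean, Paleoarchean, Orosirian, Furongian, Cretaceous; reverse it for youngest→oldest.

Cretaceous → Furongian → Orosirian → Paleoarchean → Eoarchean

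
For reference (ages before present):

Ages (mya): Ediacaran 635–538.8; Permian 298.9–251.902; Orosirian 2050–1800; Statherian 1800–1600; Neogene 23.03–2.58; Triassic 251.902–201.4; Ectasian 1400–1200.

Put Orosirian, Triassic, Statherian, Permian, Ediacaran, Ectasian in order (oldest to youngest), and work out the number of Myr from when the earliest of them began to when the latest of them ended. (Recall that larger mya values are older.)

Orosirian → Statherian → Ectasian → Ediacaran → Permian → Triassic; total span 1848.6 Myr

Start ages (Ma): Orosirian 2050, Statherian 1800, Ectasian 1400, Ediacaran 635, Permian 298.9, Triassic 251.902.
Ordered oldest to youngest: Orosirian, Statherian, Ectasian, Ediacaran, Permian, Triassic.
Span = 2050 − 201.4 = 1848.6 Myr.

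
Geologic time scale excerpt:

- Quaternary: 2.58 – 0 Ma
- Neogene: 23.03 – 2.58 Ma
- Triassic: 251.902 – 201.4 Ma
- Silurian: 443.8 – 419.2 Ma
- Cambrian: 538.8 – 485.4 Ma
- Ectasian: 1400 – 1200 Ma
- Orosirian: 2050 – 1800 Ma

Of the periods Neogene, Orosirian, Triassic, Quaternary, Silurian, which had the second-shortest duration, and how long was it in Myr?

Start − end for each: Neogene 23.03 − 2.58 = 20.45; Orosirian 2050 − 1800 = 250; Triassic 251.902 − 201.4 = 50.502; Quaternary 2.58 − 0 = 2.58; Silurian 443.8 − 419.2 = 24.6.
Ranking these from shortest: Quaternary < Neogene < Silurian < Triassic < Orosirian.
Position 2 in that ranking is Neogene, which lasted 20.45 Myr.

Neogene, 20.45 million years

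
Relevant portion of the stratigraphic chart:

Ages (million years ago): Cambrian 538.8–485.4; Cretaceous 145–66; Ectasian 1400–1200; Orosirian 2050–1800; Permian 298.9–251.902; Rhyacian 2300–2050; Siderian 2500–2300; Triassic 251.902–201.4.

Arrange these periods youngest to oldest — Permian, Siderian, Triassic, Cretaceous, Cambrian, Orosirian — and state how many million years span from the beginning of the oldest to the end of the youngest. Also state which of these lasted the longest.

From the excerpt: Permian 298.9–251.902; Siderian 2500–2300; Triassic 251.902–201.4; Cretaceous 145–66; Cambrian 538.8–485.4; Orosirian 2050–1800 (Ma).
Larger Ma is earlier, so the oldest is Siderian and the youngest is Cretaceous; youngest to oldest: Cretaceous, Triassic, Permian, Cambrian, Orosirian, Siderian.
Oldest start 2500 minus youngest end 66 gives 2434 Myr overall.
Individual lengths (start − end): Cretaceous 79; Permian 46.998; Triassic 50.502; Cambrian 53.4; Siderian 200; Orosirian 250. The largest is Orosirian at 250 Myr.

Cretaceous → Triassic → Permian → Cambrian → Orosirian → Siderian; total span 2434 Myr; longest is Orosirian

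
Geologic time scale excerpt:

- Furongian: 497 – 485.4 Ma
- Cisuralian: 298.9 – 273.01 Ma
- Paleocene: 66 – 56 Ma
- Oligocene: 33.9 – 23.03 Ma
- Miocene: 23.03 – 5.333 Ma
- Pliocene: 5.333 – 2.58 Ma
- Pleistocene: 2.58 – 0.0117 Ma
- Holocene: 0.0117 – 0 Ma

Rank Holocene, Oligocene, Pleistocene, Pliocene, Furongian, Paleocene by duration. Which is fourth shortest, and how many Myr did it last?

Paleocene, 10 million years

Start − end for each: Holocene 0.0117 − 0 = 0.0117; Oligocene 33.9 − 23.03 = 10.87; Pleistocene 2.58 − 0.0117 = 2.5683; Pliocene 5.333 − 2.58 = 2.753; Furongian 497 − 485.4 = 11.6; Paleocene 66 − 56 = 10.
Ranking these from shortest: Holocene < Pleistocene < Pliocene < Paleocene < Oligocene < Furongian.
Position 4 in that ranking is Paleocene, which lasted 10 Myr.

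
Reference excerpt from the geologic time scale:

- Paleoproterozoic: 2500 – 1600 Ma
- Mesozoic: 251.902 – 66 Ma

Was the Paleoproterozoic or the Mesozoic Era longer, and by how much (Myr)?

Paleoproterozoic: 2500 − 1600 = 900 Myr.
Mesozoic: 251.902 − 66 = 185.902 Myr.
Difference: 900 − 185.902 = 714.098 Myr, so the Paleoproterozoic was longer.

Paleoproterozoic, by 714.098 million years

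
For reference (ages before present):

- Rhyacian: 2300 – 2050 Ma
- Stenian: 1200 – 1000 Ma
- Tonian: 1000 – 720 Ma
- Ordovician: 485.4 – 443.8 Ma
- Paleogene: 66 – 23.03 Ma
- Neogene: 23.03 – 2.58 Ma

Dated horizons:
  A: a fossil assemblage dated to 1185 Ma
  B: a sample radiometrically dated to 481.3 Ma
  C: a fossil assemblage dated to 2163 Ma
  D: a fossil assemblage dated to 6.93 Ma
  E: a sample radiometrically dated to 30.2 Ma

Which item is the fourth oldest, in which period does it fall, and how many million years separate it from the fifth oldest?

E, in the Paleogene; 23.27 million years to D

Sorted oldest-first by Ma: C (2163), A (1185), B (481.3), E (30.2), D (6.93).
The fourth oldest is E at 30.2 Ma, which lies in 66–23.03 Ma: the Paleogene.
The fifth oldest is D at 6.93 Ma; separation = |30.2 − 6.93| = 23.27 Myr.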